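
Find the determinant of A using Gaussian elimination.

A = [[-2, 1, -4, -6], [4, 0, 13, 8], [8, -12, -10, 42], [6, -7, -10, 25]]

det(A) = -120

Forward elimination:
R2 <- R2 - (-2)*R1:  [  0   2   5  -4 ]
R3 <- R3 - (-4)*R1:  [   0   -8  -26   18 ]
R4 <- R4 - (-3)*R1:  [   0   -4  -22    7 ]
R3 <- R3 - (-4)*R2:  [  0   0  -6   2 ]
R4 <- R4 - (-2)*R2:  [   0    0  -12   -1 ]
R4 <- R4 - (2)*R3:  [  0   0   0  -5 ]
Upper-triangular form:
[ -2  1  -4  -6 ]
[  0  2   5  -4 ]
[  0  0  -6   2 ]
[  0  0   0  -5 ]
det(A) = (-1)^0 * (-2) * (2) * (-6) * (-5) = -120  (0 row swaps -> sign +1)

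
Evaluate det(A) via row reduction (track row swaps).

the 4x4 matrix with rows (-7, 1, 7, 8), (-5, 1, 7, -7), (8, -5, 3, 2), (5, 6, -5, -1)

Forward elimination:
R2 <- R2 - (5/7)*R1:  [     0    2/7      2  -89/7 ]
R3 <- R3 - (-8/7)*R1:  [     0  -27/7     11   78/7 ]
R4 <- R4 - (-5/7)*R1:  [    0  47/7     0  33/7 ]
R3 <- R3 - (-27/2)*R2:  [      0       0      38  -321/2 ]
R4 <- R4 - (47/2)*R2:  [     0      0    -47  607/2 ]
R4 <- R4 - (-47/38)*R3:  [       0        0        0  7979/76 ]
Upper-triangular form:
[ -7    1   7        8 ]
[  0  2/7   2    -89/7 ]
[  0    0  38   -321/2 ]
[  0    0   0  7979/76 ]
det(A) = (-1)^0 * (-7) * (2/7) * (38) * (7979/76) = -7979  (0 row swaps -> sign +1)

det(A) = -7979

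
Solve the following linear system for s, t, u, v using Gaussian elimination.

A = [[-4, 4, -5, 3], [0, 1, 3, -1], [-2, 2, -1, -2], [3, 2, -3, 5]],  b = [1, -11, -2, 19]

(4, 0, -4, -1)

Forward elimination on [A|b]:
R3 <- R3 - (1/2)*R1:  [    0     0   3/2  -7/2  -5/2 ]
R4 <- R4 - (-3/4)*R1:  [     0      5  -27/4   29/4   79/4 ]
R4 <- R4 - (5)*R2:  [     0      0  -87/4   49/4  299/4 ]
R4 <- R4 - (-29/2)*R3:  [     0      0      0  -77/2   77/2 ]
Row echelon form:
[ -4  4   -5      3  |     1 ]
[  0  1    3     -1  |   -11 ]
[  0  0  3/2   -7/2  |  -5/2 ]
[  0  0    0  -77/2  |  77/2 ]
Back-substitution:
v = (77/2) / (-77/2) = -1
u = (-5/2 - (-7/2)*(-1)) / (3/2) = -4
t = (-11 - (3)*(-4) - (-1)*(-1)) / 1 = 0
s = (1 - (4)*(0) - (-5)*(-4) - (3)*(-1)) / -4 = 4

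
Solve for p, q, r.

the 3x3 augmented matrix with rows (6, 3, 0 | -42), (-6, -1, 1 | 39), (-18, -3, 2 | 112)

Forward elimination on [A|b]:
R2 <- R2 - (-1)*R1:  [  0   2   1  -3 ]
R3 <- R3 - (-3)*R1:  [   0    6    2  -14 ]
R3 <- R3 - (3)*R2:  [  0   0  -1  -5 ]
Row echelon form:
[ 6  3   0  |  -42 ]
[ 0  2   1  |   -3 ]
[ 0  0  -1  |   -5 ]
Back-substitution:
r = (-5) / -1 = 5
q = (-3 - (1)*(5)) / 2 = -4
p = (-42 - (3)*(-4)) / 6 = -5

(-5, -4, 5)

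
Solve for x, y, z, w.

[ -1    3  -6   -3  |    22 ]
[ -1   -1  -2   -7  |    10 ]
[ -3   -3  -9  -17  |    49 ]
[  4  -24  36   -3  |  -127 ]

Forward elimination on [A|b]:
R2 <- R2 - (1)*R1:  [   0   -4    4   -4  -12 ]
R3 <- R3 - (3)*R1:  [   0  -12    9   -8  -17 ]
R4 <- R4 - (-4)*R1:  [   0  -12   12  -15  -39 ]
R3 <- R3 - (3)*R2:  [  0   0  -3   4  19 ]
R4 <- R4 - (3)*R2:  [  0   0   0  -3  -3 ]
Row echelon form:
[ -1   3  -6  -3  |   22 ]
[  0  -4   4  -4  |  -12 ]
[  0   0  -3   4  |   19 ]
[  0   0   0  -3  |   -3 ]
Back-substitution:
w = (-3) / -3 = 1
z = (19 - (4)*(1)) / -3 = -5
y = (-12 - (4)*(-5) - (-4)*(1)) / -4 = -3
x = (22 - (3)*(-3) - (-6)*(-5) - (-3)*(1)) / -1 = -4

(-4, -3, -5, 1)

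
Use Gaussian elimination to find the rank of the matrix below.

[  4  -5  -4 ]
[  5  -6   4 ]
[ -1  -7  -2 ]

rank(A) = 3

Row reduction:
R2 <- R2 - (5/4)*R1:  [   0  1/4    9 ]
R3 <- R3 - (-1/4)*R1:  [     0  -33/4     -3 ]
R3 <- R3 - (-33)*R2:  [   0    0  294 ]
Row echelon form:
[ 4   -5   -4 ]
[ 0  1/4    9 ]
[ 0    0  294 ]
Nonzero rows / pivot columns: 3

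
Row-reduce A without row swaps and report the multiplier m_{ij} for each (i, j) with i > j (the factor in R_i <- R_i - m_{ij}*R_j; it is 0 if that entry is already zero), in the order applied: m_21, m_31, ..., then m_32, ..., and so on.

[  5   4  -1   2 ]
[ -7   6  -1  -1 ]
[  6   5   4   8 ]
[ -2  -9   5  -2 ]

Forward elimination:
R2 <- R2 - (-7/5)*R1:  [     0   58/5  -12/5    9/5 ]
R3 <- R3 - (6/5)*R1:  [    0   1/5  26/5  28/5 ]
R4 <- R4 - (-2/5)*R1:  [     0  -37/5   23/5   -6/5 ]
R3 <- R3 - (1/58)*R2:  [      0       0  152/29  323/58 ]
R4 <- R4 - (-37/58)*R2:  [     0      0  89/29  -3/58 ]
R4 <- R4 - (89/152)*R3:  [      0       0       0  -53/16 ]
Multipliers (in order of application): m_{21} = -7/5, m_{31} = 6/5, m_{41} = -2/5, m_{32} = 1/58, m_{42} = -37/58, m_{43} = 89/152

multipliers: -7/5, 6/5, -2/5, 1/58, -37/58, 89/152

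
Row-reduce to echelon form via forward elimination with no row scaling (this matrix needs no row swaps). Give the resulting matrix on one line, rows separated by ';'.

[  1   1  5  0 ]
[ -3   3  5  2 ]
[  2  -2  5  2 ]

REF = [1 1 5 0; 0 6 20 2; 0 0 25/3 10/3]

Forward elimination:
R2 <- R2 - (-3)*R1:  [  0   6  20   2 ]
R3 <- R3 - (2)*R1:  [  0  -4  -5   2 ]
R3 <- R3 - (-2/3)*R2:  [    0     0  25/3  10/3 ]
Row echelon form:
[ 1  1     5     0 ]
[ 0  6    20     2 ]
[ 0  0  25/3  10/3 ]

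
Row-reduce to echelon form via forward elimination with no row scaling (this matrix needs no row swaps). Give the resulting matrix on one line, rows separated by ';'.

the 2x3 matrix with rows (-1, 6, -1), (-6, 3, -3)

Forward elimination:
R2 <- R2 - (6)*R1:  [   0  -33    3 ]
Row echelon form:
[ -1    6  -1 ]
[  0  -33   3 ]

REF = [-1 6 -1; 0 -33 3]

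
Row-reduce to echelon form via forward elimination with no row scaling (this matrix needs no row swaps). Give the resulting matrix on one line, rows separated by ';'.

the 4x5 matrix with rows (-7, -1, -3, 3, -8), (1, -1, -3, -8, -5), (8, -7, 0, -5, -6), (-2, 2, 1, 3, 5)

REF = [-7 -1 -3 3 -8; 0 -8/7 -24/7 -53/7 -43/7; 0 0 21 419/8 229/8; 0 0 0 -89/168 305/168]

Forward elimination:
R2 <- R2 - (-1/7)*R1:  [     0   -8/7  -24/7  -53/7  -43/7 ]
R3 <- R3 - (-8/7)*R1:  [      0   -57/7   -24/7   -11/7  -106/7 ]
R4 <- R4 - (2/7)*R1:  [    0  16/7  13/7  15/7  51/7 ]
R3 <- R3 - (57/8)*R2:  [     0      0     21  419/8  229/8 ]
R4 <- R4 - (-2)*R2:  [   0    0   -5  -13   -5 ]
R4 <- R4 - (-5/21)*R3:  [       0        0        0  -89/168  305/168 ]
Row echelon form:
[ -7    -1     -3        3       -8 ]
[  0  -8/7  -24/7    -53/7    -43/7 ]
[  0     0     21    419/8    229/8 ]
[  0     0      0  -89/168  305/168 ]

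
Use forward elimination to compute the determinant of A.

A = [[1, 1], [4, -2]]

Forward elimination:
R2 <- R2 - (4)*R1:  [  0  -6 ]
Upper-triangular form:
[ 1   1 ]
[ 0  -6 ]
det(A) = (-1)^0 * (1) * (-6) = -6  (0 row swaps -> sign +1)

det(A) = -6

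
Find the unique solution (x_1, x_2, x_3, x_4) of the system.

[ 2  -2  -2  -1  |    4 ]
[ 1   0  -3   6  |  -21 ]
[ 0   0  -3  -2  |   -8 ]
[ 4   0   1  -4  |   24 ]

(3, -2, 4, -2)

Forward elimination on [A|b]:
R2 <- R2 - (1/2)*R1:  [    0     1    -2  13/2   -23 ]
R4 <- R4 - (2)*R1:  [  0   4   5  -2  16 ]
R4 <- R4 - (4)*R2:  [   0    0   13  -28  108 ]
R4 <- R4 - (-13/3)*R3:  [      0       0       0  -110/3   220/3 ]
Row echelon form:
[ 2  -2  -2      -1  |      4 ]
[ 0   1  -2    13/2  |    -23 ]
[ 0   0  -3      -2  |     -8 ]
[ 0   0   0  -110/3  |  220/3 ]
Back-substitution:
x_4 = (220/3) / (-110/3) = -2
x_3 = (-8 - (-2)*(-2)) / -3 = 4
x_2 = (-23 - (-2)*(4) - (13/2)*(-2)) / 1 = -2
x_1 = (4 - (-2)*(-2) - (-2)*(4) - (-1)*(-2)) / 2 = 3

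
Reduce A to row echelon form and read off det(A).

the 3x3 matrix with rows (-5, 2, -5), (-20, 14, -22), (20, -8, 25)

Forward elimination:
R2 <- R2 - (4)*R1:  [  0   6  -2 ]
R3 <- R3 - (-4)*R1:  [ 0  0  5 ]
Upper-triangular form:
[ -5  2  -5 ]
[  0  6  -2 ]
[  0  0   5 ]
det(A) = (-1)^0 * (-5) * (6) * (5) = -150  (0 row swaps -> sign +1)

det(A) = -150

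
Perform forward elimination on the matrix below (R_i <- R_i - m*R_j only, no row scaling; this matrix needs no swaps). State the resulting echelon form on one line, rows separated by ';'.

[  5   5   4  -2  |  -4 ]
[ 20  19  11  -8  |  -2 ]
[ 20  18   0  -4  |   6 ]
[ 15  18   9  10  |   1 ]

REF = [5 5 4 -2 -4; 0 -1 -5 0 14; 0 0 -6 4 -6; 0 0 0 4 73]

Forward elimination:
R2 <- R2 - (4)*R1:  [  0  -1  -5   0  14 ]
R3 <- R3 - (4)*R1:  [   0   -2  -16    4   22 ]
R4 <- R4 - (3)*R1:  [  0   3  -3  16  13 ]
R3 <- R3 - (2)*R2:  [  0   0  -6   4  -6 ]
R4 <- R4 - (-3)*R2:  [   0    0  -18   16   55 ]
R4 <- R4 - (3)*R3:  [  0   0   0   4  73 ]
Row echelon form:
[ 5   5   4  -2  |  -4 ]
[ 0  -1  -5   0  |  14 ]
[ 0   0  -6   4  |  -6 ]
[ 0   0   0   4  |  73 ]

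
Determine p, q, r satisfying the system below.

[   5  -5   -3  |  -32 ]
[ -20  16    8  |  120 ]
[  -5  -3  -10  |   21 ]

(-4, 3, -1)

Forward elimination on [A|b]:
R2 <- R2 - (-4)*R1:  [  0  -4  -4  -8 ]
R3 <- R3 - (-1)*R1:  [   0   -8  -13  -11 ]
R3 <- R3 - (2)*R2:  [  0   0  -5   5 ]
Row echelon form:
[ 5  -5  -3  |  -32 ]
[ 0  -4  -4  |   -8 ]
[ 0   0  -5  |    5 ]
Back-substitution:
r = (5) / -5 = -1
q = (-8 - (-4)*(-1)) / -4 = 3
p = (-32 - (-5)*(3) - (-3)*(-1)) / 5 = -4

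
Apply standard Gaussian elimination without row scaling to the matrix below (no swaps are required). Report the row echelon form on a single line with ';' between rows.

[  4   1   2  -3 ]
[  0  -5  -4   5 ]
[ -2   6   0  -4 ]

Forward elimination:
R3 <- R3 - (-1/2)*R1:  [     0   13/2      1  -11/2 ]
R3 <- R3 - (-13/10)*R2:  [     0      0  -21/5      1 ]
Row echelon form:
[ 4   1      2  -3 ]
[ 0  -5     -4   5 ]
[ 0   0  -21/5   1 ]

REF = [4 1 2 -3; 0 -5 -4 5; 0 0 -21/5 1]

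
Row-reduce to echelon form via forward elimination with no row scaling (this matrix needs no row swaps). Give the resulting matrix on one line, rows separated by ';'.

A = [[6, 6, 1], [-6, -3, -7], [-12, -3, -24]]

REF = [6 6 1; 0 3 -6; 0 0 -4]

Forward elimination:
R2 <- R2 - (-1)*R1:  [  0   3  -6 ]
R3 <- R3 - (-2)*R1:  [   0    9  -22 ]
R3 <- R3 - (3)*R2:  [  0   0  -4 ]
Row echelon form:
[ 6  6   1 ]
[ 0  3  -6 ]
[ 0  0  -4 ]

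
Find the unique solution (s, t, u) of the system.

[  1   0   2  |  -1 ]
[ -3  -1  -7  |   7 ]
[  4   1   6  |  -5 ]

Forward elimination on [A|b]:
R2 <- R2 - (-3)*R1:  [  0  -1  -1   4 ]
R3 <- R3 - (4)*R1:  [  0   1  -2  -1 ]
R3 <- R3 - (-1)*R2:  [  0   0  -3   3 ]
Row echelon form:
[ 1   0   2  |  -1 ]
[ 0  -1  -1  |   4 ]
[ 0   0  -3  |   3 ]
Back-substitution:
u = (3) / -3 = -1
t = (4 - (-1)*(-1)) / -1 = -3
s = (-1 - (2)*(-1)) / 1 = 1

(1, -3, -1)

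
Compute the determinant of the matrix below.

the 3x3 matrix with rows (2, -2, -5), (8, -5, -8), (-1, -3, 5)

det(A) = 111

Forward elimination:
R2 <- R2 - (4)*R1:  [  0   3  12 ]
R3 <- R3 - (-1/2)*R1:  [   0   -4  5/2 ]
R3 <- R3 - (-4/3)*R2:  [    0     0  37/2 ]
Upper-triangular form:
[ 2  -2    -5 ]
[ 0   3    12 ]
[ 0   0  37/2 ]
det(A) = (-1)^0 * (2) * (3) * (37/2) = 111  (0 row swaps -> sign +1)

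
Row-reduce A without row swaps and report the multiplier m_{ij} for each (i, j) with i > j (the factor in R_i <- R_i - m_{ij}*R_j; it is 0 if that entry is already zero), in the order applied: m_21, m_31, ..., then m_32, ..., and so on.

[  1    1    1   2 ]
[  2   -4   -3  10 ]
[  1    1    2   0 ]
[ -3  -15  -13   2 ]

Forward elimination:
R2 <- R2 - (2)*R1:  [  0  -6  -5   6 ]
R3 <- R3 - (1)*R1:  [  0   0   1  -2 ]
R4 <- R4 - (-3)*R1:  [   0  -12  -10    8 ]
R3: entry in column 2 is already 0 -> m_{32} = 0 (no row operation needed)
R4 <- R4 - (2)*R2:  [  0   0   0  -4 ]
R4: entry in column 3 is already 0 -> m_{43} = 0 (no row operation needed)
Multipliers (in order of application): m_{21} = 2, m_{31} = 1, m_{41} = -3, m_{32} = 0, m_{42} = 2, m_{43} = 0

multipliers: 2, 1, -3, 0, 2, 0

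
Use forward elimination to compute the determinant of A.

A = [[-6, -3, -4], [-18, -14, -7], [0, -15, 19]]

Forward elimination:
R2 <- R2 - (3)*R1:  [  0  -5   5 ]
R3 <- R3 - (3)*R2:  [ 0  0  4 ]
Upper-triangular form:
[ -6  -3  -4 ]
[  0  -5   5 ]
[  0   0   4 ]
det(A) = (-1)^0 * (-6) * (-5) * (4) = 120  (0 row swaps -> sign +1)

det(A) = 120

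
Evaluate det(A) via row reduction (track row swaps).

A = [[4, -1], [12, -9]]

det(A) = -24

Forward elimination:
R2 <- R2 - (3)*R1:  [  0  -6 ]
Upper-triangular form:
[ 4  -1 ]
[ 0  -6 ]
det(A) = (-1)^0 * (4) * (-6) = -24  (0 row swaps -> sign +1)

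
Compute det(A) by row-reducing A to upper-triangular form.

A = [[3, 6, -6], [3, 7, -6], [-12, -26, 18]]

det(A) = -18

Forward elimination:
R2 <- R2 - (1)*R1:  [ 0  1  0 ]
R3 <- R3 - (-4)*R1:  [  0  -2  -6 ]
R3 <- R3 - (-2)*R2:  [  0   0  -6 ]
Upper-triangular form:
[ 3  6  -6 ]
[ 0  1   0 ]
[ 0  0  -6 ]
det(A) = (-1)^0 * (3) * (1) * (-6) = -18  (0 row swaps -> sign +1)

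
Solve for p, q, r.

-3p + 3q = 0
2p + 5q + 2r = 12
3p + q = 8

(2, 2, -1)

Forward elimination on [A|b]:
R2 <- R2 - (-2/3)*R1:  [  0   7   2  12 ]
R3 <- R3 - (-1)*R1:  [ 0  4  0  8 ]
R3 <- R3 - (4/7)*R2:  [    0     0  -8/7   8/7 ]
Row echelon form:
[ -3  3     0  |    0 ]
[  0  7     2  |   12 ]
[  0  0  -8/7  |  8/7 ]
Back-substitution:
r = (8/7) / (-8/7) = -1
q = (12 - (2)*(-1)) / 7 = 2
p = (0 - (3)*(2)) / -3 = 2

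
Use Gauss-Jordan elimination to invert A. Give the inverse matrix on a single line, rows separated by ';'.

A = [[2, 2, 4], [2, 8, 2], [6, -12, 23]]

Gauss-Jordan on [A | I]:
R1 <- (1/2)*R1:  [   1    1    2  |  1/2    0    0 ]
R2 <- R2 - (2)*R1:  [  0   6  -2  |  -1   1   0 ]
R3 <- R3 - (6)*R1:  [   0  -18   11  |   -3    0    1 ]
R2 <- (1/6)*R2:  [    0     1  -1/3  |  -1/6   1/6     0 ]
R1 <- R1 - (1)*R2:  [    1     0   7/3  |   2/3  -1/6     0 ]
R3 <- R3 - (-18)*R2:  [  0   0   5  |  -6   3   1 ]
R3 <- (1/5)*R3:  [    0     0     1  |  -6/5   3/5   1/5 ]
R1 <- R1 - (7/3)*R3:  [      1       0       0  |   52/15  -47/30   -7/15 ]
R2 <- R2 - (-1/3)*R3:  [      0       1       0  |  -17/30   11/30    1/15 ]
Right block of [I | A^{-1}] is the inverse:
[  52/15  -47/30  -7/15 ]
[ -17/30   11/30   1/15 ]
[   -6/5     3/5    1/5 ]

inverse = [52/15 -47/30 -7/15; -17/30 11/30 1/15; -6/5 3/5 1/5]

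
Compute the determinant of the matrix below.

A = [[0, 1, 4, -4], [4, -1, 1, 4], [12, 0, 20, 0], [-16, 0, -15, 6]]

Forward elimination:
R1 <-> R2   (pivot in column 1 was zero)
[   4  -1    1   4 ]
[   0   1    4  -4 ]
[  12   0   20   0 ]
[ -16   0  -15   6 ]
R3 <- R3 - (3)*R1:  [   0    3   17  -12 ]
R4 <- R4 - (-4)*R1:  [   0   -4  -11   22 ]
R3 <- R3 - (3)*R2:  [ 0  0  5  0 ]
R4 <- R4 - (-4)*R2:  [ 0  0  5  6 ]
R4 <- R4 - (1)*R3:  [ 0  0  0  6 ]
Upper-triangular form:
[ 4  -1  1   4 ]
[ 0   1  4  -4 ]
[ 0   0  5   0 ]
[ 0   0  0   6 ]
det(A) = (-1)^1 * (4) * (1) * (5) * (6) = -120  (1 row swap -> sign -1)

det(A) = -120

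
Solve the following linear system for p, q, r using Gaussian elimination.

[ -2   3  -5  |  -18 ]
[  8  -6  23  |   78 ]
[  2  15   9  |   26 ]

(4, 0, 2)

Forward elimination on [A|b]:
R2 <- R2 - (-4)*R1:  [ 0  6  3  6 ]
R3 <- R3 - (-1)*R1:  [  0  18   4   8 ]
R3 <- R3 - (3)*R2:  [   0    0   -5  -10 ]
Row echelon form:
[ -2  3  -5  |  -18 ]
[  0  6   3  |    6 ]
[  0  0  -5  |  -10 ]
Back-substitution:
r = (-10) / -5 = 2
q = (6 - (3)*(2)) / 6 = 0
p = (-18 - (3)*(0) - (-5)*(2)) / -2 = 4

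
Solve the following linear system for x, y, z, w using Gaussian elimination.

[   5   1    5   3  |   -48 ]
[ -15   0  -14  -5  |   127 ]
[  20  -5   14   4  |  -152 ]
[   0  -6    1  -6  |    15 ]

(-4, 2, -3, -5)

Forward elimination on [A|b]:
R2 <- R2 - (-3)*R1:  [   0    3    1    4  -17 ]
R3 <- R3 - (4)*R1:  [  0  -9  -6  -8  40 ]
R3 <- R3 - (-3)*R2:  [   0    0   -3    4  -11 ]
R4 <- R4 - (-2)*R2:  [   0    0    3    2  -19 ]
R4 <- R4 - (-1)*R3:  [   0    0    0    6  -30 ]
Row echelon form:
[ 5  1   5  3  |  -48 ]
[ 0  3   1  4  |  -17 ]
[ 0  0  -3  4  |  -11 ]
[ 0  0   0  6  |  -30 ]
Back-substitution:
w = (-30) / 6 = -5
z = (-11 - (4)*(-5)) / -3 = -3
y = (-17 - (1)*(-3) - (4)*(-5)) / 3 = 2
x = (-48 - (1)*(2) - (5)*(-3) - (3)*(-5)) / 5 = -4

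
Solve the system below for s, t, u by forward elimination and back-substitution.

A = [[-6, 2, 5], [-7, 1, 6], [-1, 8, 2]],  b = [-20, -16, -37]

Forward elimination on [A|b]:
R2 <- R2 - (7/6)*R1:  [    0  -4/3   1/6  22/3 ]
R3 <- R3 - (1/6)*R1:  [      0    23/3     7/6  -101/3 ]
R3 <- R3 - (-23/4)*R2:  [    0     0  17/8  17/2 ]
Row echelon form:
[ -6     2     5  |   -20 ]
[  0  -4/3   1/6  |  22/3 ]
[  0     0  17/8  |  17/2 ]
Back-substitution:
u = (17/2) / (17/8) = 4
t = (22/3 - (1/6)*(4)) / (-4/3) = -5
s = (-20 - (2)*(-5) - (5)*(4)) / -6 = 5

(5, -5, 4)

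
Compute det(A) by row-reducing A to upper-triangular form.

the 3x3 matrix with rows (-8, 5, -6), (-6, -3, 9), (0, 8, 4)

Forward elimination:
R2 <- R2 - (3/4)*R1:  [     0  -27/4   27/2 ]
R3 <- R3 - (-32/27)*R2:  [  0   0  20 ]
Upper-triangular form:
[ -8      5    -6 ]
[  0  -27/4  27/2 ]
[  0      0    20 ]
det(A) = (-1)^0 * (-8) * (-27/4) * (20) = 1080  (0 row swaps -> sign +1)

det(A) = 1080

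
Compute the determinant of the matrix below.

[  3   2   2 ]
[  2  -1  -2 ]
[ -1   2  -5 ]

det(A) = 57

Forward elimination:
R2 <- R2 - (2/3)*R1:  [     0   -7/3  -10/3 ]
R3 <- R3 - (-1/3)*R1:  [     0    8/3  -13/3 ]
R3 <- R3 - (-8/7)*R2:  [     0      0  -57/7 ]
Upper-triangular form:
[ 3     2      2 ]
[ 0  -7/3  -10/3 ]
[ 0     0  -57/7 ]
det(A) = (-1)^0 * (3) * (-7/3) * (-57/7) = 57  (0 row swaps -> sign +1)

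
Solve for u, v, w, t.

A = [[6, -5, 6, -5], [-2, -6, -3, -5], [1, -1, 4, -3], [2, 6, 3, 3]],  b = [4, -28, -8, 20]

(4, 0, 0, 4)

Forward elimination on [A|b]:
R2 <- R2 - (-1/3)*R1:  [     0  -23/3     -1  -20/3  -80/3 ]
R3 <- R3 - (1/6)*R1:  [     0   -1/6      3  -13/6  -26/3 ]
R4 <- R4 - (1/3)*R1:  [    0  23/3     1  14/3  56/3 ]
R3 <- R3 - (1/46)*R2:  [       0        0   139/46   -93/46  -186/23 ]
R4 <- R4 - (-1)*R2:  [  0   0   0  -2  -8 ]
Row echelon form:
[ 6     -5       6      -5  |        4 ]
[ 0  -23/3      -1   -20/3  |    -80/3 ]
[ 0      0  139/46  -93/46  |  -186/23 ]
[ 0      0       0      -2  |       -8 ]
Back-substitution:
t = (-8) / -2 = 4
w = (-186/23 - (-93/46)*(4)) / (139/46) = 0
v = (-80/3 - (-1)*(0) - (-20/3)*(4)) / (-23/3) = 0
u = (4 - (-5)*(0) - (6)*(0) - (-5)*(4)) / 6 = 4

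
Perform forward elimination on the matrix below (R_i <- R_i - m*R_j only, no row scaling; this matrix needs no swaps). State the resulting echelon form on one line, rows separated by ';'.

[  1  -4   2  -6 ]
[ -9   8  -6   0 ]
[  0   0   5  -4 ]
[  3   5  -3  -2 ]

Forward elimination:
R2 <- R2 - (-9)*R1:  [   0  -28   12  -54 ]
R4 <- R4 - (3)*R1:  [  0  17  -9  16 ]
R4 <- R4 - (-17/28)*R2:  [       0        0    -12/7  -235/14 ]
R4 <- R4 - (-12/35)*R3:  [        0         0         0  -1271/70 ]
Row echelon form:
[ 1   -4   2        -6 ]
[ 0  -28  12       -54 ]
[ 0    0   5        -4 ]
[ 0    0   0  -1271/70 ]

REF = [1 -4 2 -6; 0 -28 12 -54; 0 0 5 -4; 0 0 0 -1271/70]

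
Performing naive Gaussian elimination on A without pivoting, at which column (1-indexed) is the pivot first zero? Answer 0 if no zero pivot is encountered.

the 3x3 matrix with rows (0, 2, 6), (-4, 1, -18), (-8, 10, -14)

Naive forward elimination:
Pivot entry (1,1) is zero but row 2 has -4 in column 1 -> naive elimination stops; a row interchange (e.g. R1 <-> R2) would be required here.

first zero-pivot column = 1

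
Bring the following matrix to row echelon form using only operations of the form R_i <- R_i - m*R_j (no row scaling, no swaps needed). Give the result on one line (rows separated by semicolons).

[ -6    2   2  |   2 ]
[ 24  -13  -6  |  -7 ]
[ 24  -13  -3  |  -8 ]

REF = [-6 2 2 2; 0 -5 2 1; 0 0 3 -1]

Forward elimination:
R2 <- R2 - (-4)*R1:  [  0  -5   2   1 ]
R3 <- R3 - (-4)*R1:  [  0  -5   5   0 ]
R3 <- R3 - (1)*R2:  [  0   0   3  -1 ]
Row echelon form:
[ -6   2  2  |   2 ]
[  0  -5  2  |   1 ]
[  0   0  3  |  -1 ]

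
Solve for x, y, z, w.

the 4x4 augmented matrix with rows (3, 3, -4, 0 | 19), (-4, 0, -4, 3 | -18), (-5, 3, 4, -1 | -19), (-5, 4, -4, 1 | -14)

Forward elimination on [A|b]:
R2 <- R2 - (-4/3)*R1:  [     0      4  -28/3      3   22/3 ]
R3 <- R3 - (-5/3)*R1:  [    0     8  -8/3    -1  38/3 ]
R4 <- R4 - (-5/3)*R1:  [     0      9  -32/3      1   53/3 ]
R3 <- R3 - (2)*R2:  [  0   0  16  -7  -2 ]
R4 <- R4 - (9/4)*R2:  [     0      0   31/3  -23/4    7/6 ]
R4 <- R4 - (31/48)*R3:  [      0       0       0  -59/48   59/24 ]
Row echelon form:
[ 3  3     -4       0  |     19 ]
[ 0  4  -28/3       3  |   22/3 ]
[ 0  0     16      -7  |     -2 ]
[ 0  0      0  -59/48  |  59/24 ]
Back-substitution:
w = (59/24) / (-59/48) = -2
z = (-2 - (-7)*(-2)) / 16 = -1
y = (22/3 - (-28/3)*(-1) - (3)*(-2)) / 4 = 1
x = (19 - (3)*(1) - (-4)*(-1)) / 3 = 4

(4, 1, -1, -2)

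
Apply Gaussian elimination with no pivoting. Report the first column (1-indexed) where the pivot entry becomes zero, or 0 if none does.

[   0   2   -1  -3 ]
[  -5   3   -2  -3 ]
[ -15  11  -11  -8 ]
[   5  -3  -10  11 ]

first zero-pivot column = 1

Naive forward elimination:
Pivot entry (1,1) is zero but row 2 has -5 in column 1 -> naive elimination stops; a row interchange (e.g. R1 <-> R2) would be required here.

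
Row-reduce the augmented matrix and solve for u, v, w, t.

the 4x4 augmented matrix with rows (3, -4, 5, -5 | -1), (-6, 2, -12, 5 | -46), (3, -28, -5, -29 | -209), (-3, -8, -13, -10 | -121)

(3, 5, 4, 2)

Forward elimination on [A|b]:
R2 <- R2 - (-2)*R1:  [   0   -6   -2   -5  -48 ]
R3 <- R3 - (1)*R1:  [    0   -24   -10   -24  -208 ]
R4 <- R4 - (-1)*R1:  [    0   -12    -8   -15  -122 ]
R3 <- R3 - (4)*R2:  [   0    0   -2   -4  -16 ]
R4 <- R4 - (2)*R2:  [   0    0   -4   -5  -26 ]
R4 <- R4 - (2)*R3:  [ 0  0  0  3  6 ]
Row echelon form:
[ 3  -4   5  -5  |   -1 ]
[ 0  -6  -2  -5  |  -48 ]
[ 0   0  -2  -4  |  -16 ]
[ 0   0   0   3  |    6 ]
Back-substitution:
t = (6) / 3 = 2
w = (-16 - (-4)*(2)) / -2 = 4
v = (-48 - (-2)*(4) - (-5)*(2)) / -6 = 5
u = (-1 - (-4)*(5) - (5)*(4) - (-5)*(2)) / 3 = 3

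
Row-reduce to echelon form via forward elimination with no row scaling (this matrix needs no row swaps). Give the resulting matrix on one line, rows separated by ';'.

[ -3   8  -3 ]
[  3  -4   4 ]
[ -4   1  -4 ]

REF = [-3 8 -3; 0 4 1; 0 0 29/12]

Forward elimination:
R2 <- R2 - (-1)*R1:  [ 0  4  1 ]
R3 <- R3 - (4/3)*R1:  [     0  -29/3      0 ]
R3 <- R3 - (-29/12)*R2:  [     0      0  29/12 ]
Row echelon form:
[ -3  8     -3 ]
[  0  4      1 ]
[  0  0  29/12 ]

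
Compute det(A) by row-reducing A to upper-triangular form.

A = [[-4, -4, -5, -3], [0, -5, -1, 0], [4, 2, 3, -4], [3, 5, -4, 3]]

Forward elimination:
R3 <- R3 - (-1)*R1:  [  0  -2  -2  -7 ]
R4 <- R4 - (-3/4)*R1:  [     0      2  -31/4    3/4 ]
R3 <- R3 - (2/5)*R2:  [    0     0  -8/5    -7 ]
R4 <- R4 - (-2/5)*R2:  [       0        0  -163/20      3/4 ]
R4 <- R4 - (163/32)*R3:  [       0        0        0  1165/32 ]
Upper-triangular form:
[ -4  -4    -5       -3 ]
[  0  -5    -1        0 ]
[  0   0  -8/5       -7 ]
[  0   0     0  1165/32 ]
det(A) = (-1)^0 * (-4) * (-5) * (-8/5) * (1165/32) = -1165  (0 row swaps -> sign +1)

det(A) = -1165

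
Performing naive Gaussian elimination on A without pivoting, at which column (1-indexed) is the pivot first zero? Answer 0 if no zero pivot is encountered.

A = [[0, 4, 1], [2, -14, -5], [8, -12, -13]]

Naive forward elimination:
Pivot entry (1,1) is zero but row 2 has 2 in column 1 -> naive elimination stops; a row interchange (e.g. R1 <-> R2) would be required here.

first zero-pivot column = 1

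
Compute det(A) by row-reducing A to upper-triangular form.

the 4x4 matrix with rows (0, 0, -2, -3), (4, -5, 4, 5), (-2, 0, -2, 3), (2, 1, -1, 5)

det(A) = 294

Forward elimination:
R1 <-> R2   (pivot in column 1 was zero)
[  4  -5   4   5 ]
[  0   0  -2  -3 ]
[ -2   0  -2   3 ]
[  2   1  -1   5 ]
R3 <- R3 - (-1/2)*R1:  [    0  -5/2     0  11/2 ]
R4 <- R4 - (1/2)*R1:  [   0  7/2   -3  5/2 ]
R2 <-> R3   (pivot in column 2 was zero)
[ 4    -5   4     5 ]
[ 0  -5/2   0  11/2 ]
[ 0     0  -2    -3 ]
[ 0   7/2  -3   5/2 ]
R4 <- R4 - (-7/5)*R2:  [    0     0    -3  51/5 ]
R4 <- R4 - (3/2)*R3:  [      0       0       0  147/10 ]
Upper-triangular form:
[ 4    -5   4       5 ]
[ 0  -5/2   0    11/2 ]
[ 0     0  -2      -3 ]
[ 0     0   0  147/10 ]
det(A) = (-1)^2 * (4) * (-5/2) * (-2) * (147/10) = 294  (2 row swaps -> sign +1)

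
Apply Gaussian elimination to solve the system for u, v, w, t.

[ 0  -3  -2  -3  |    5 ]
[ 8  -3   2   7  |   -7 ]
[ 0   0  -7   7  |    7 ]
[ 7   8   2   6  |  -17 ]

(-1, -1, -1, 0)

Forward elimination on [A|b]:
R1 <-> R2   (pivot in column 1 was zero)
[ 8  -3   2   7   -7 ]
[ 0  -3  -2  -3    5 ]
[ 0   0  -7   7    7 ]
[ 7   8   2   6  -17 ]
R4 <- R4 - (7/8)*R1:  [     0   85/8    1/4   -1/8  -87/8 ]
R4 <- R4 - (-85/24)*R2:  [     0      0  -41/6  -43/4   41/6 ]
R4 <- R4 - (41/42)*R3:  [       0        0        0  -211/12        0 ]
Row echelon form:
[ 8  -3   2        7  |  -7 ]
[ 0  -3  -2       -3  |   5 ]
[ 0   0  -7        7  |   7 ]
[ 0   0   0  -211/12  |   0 ]
Back-substitution:
t = (0) / (-211/12) = 0
w = (7 - (7)*(0)) / -7 = -1
v = (5 - (-2)*(-1) - (-3)*(0)) / -3 = -1
u = (-7 - (-3)*(-1) - (2)*(-1) - (7)*(0)) / 8 = -1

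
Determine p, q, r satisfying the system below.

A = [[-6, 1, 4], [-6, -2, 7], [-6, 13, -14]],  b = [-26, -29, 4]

(2, -2, -3)

Forward elimination on [A|b]:
R2 <- R2 - (1)*R1:  [  0  -3   3  -3 ]
R3 <- R3 - (1)*R1:  [   0   12  -18   30 ]
R3 <- R3 - (-4)*R2:  [  0   0  -6  18 ]
Row echelon form:
[ -6   1   4  |  -26 ]
[  0  -3   3  |   -3 ]
[  0   0  -6  |   18 ]
Back-substitution:
r = (18) / -6 = -3
q = (-3 - (3)*(-3)) / -3 = -2
p = (-26 - (1)*(-2) - (4)*(-3)) / -6 = 2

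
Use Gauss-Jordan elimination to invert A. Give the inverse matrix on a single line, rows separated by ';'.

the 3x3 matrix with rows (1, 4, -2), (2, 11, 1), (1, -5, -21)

inverse = [113/6 -47/6 -13/6; -43/12 19/12 5/12; 7/4 -3/4 -1/4]

Gauss-Jordan on [A | I]:
R2 <- R2 - (2)*R1:  [  0   3   5  |  -2   1   0 ]
R3 <- R3 - (1)*R1:  [   0   -9  -19  |   -1    0    1 ]
R2 <- (1/3)*R2:  [    0     1   5/3  |  -2/3   1/3     0 ]
R1 <- R1 - (4)*R2:  [     1      0  -26/3  |   11/3   -4/3      0 ]
R3 <- R3 - (-9)*R2:  [  0   0  -4  |  -7   3   1 ]
R3 <- (1/-4)*R3:  [    0     0     1  |   7/4  -3/4  -1/4 ]
R1 <- R1 - (-26/3)*R3:  [     1      0      0  |  113/6  -47/6  -13/6 ]
R2 <- R2 - (5/3)*R3:  [      0       1       0  |  -43/12   19/12    5/12 ]
Right block of [I | A^{-1}] is the inverse:
[  113/6  -47/6  -13/6 ]
[ -43/12  19/12   5/12 ]
[    7/4   -3/4   -1/4 ]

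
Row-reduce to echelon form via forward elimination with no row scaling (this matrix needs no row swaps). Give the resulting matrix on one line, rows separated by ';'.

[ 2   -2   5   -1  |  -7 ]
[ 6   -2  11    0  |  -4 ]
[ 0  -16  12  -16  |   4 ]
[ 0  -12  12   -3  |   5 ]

Forward elimination:
R2 <- R2 - (3)*R1:  [  0   4  -4   3  17 ]
R3 <- R3 - (-4)*R2:  [  0   0  -4  -4  72 ]
R4 <- R4 - (-3)*R2:  [  0   0   0   6  56 ]
Row echelon form:
[ 2  -2   5  -1  |  -7 ]
[ 0   4  -4   3  |  17 ]
[ 0   0  -4  -4  |  72 ]
[ 0   0   0   6  |  56 ]

REF = [2 -2 5 -1 -7; 0 4 -4 3 17; 0 0 -4 -4 72; 0 0 0 6 56]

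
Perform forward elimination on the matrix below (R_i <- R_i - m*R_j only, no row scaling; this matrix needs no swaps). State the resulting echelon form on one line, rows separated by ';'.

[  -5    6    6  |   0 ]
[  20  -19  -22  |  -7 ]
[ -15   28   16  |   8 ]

Forward elimination:
R2 <- R2 - (-4)*R1:  [  0   5   2  -7 ]
R3 <- R3 - (3)*R1:  [  0  10  -2   8 ]
R3 <- R3 - (2)*R2:  [  0   0  -6  22 ]
Row echelon form:
[ -5  6   6  |   0 ]
[  0  5   2  |  -7 ]
[  0  0  -6  |  22 ]

REF = [-5 6 6 0; 0 5 2 -7; 0 0 -6 22]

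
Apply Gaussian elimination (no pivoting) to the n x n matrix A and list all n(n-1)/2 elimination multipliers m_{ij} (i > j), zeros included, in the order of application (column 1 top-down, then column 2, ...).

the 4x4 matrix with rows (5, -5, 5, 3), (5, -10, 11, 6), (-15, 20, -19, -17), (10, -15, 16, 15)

multipliers: 1, -3, 2, -1, 1, 0

Forward elimination:
R2 <- R2 - (1)*R1:  [  0  -5   6   3 ]
R3 <- R3 - (-3)*R1:  [  0   5  -4  -8 ]
R4 <- R4 - (2)*R1:  [  0  -5   6   9 ]
R3 <- R3 - (-1)*R2:  [  0   0   2  -5 ]
R4 <- R4 - (1)*R2:  [ 0  0  0  6 ]
R4: entry in column 3 is already 0 -> m_{43} = 0 (no row operation needed)
Multipliers (in order of application): m_{21} = 1, m_{31} = -3, m_{41} = 2, m_{32} = -1, m_{42} = 1, m_{43} = 0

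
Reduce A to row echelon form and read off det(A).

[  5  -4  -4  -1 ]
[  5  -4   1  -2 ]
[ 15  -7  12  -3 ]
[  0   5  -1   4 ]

Forward elimination:
R2 <- R2 - (1)*R1:  [  0   0   5  -1 ]
R3 <- R3 - (3)*R1:  [  0   5  24   0 ]
R2 <-> R3   (pivot in column 2 was zero)
[ 5  -4  -4  -1 ]
[ 0   5  24   0 ]
[ 0   0   5  -1 ]
[ 0   5  -1   4 ]
R4 <- R4 - (1)*R2:  [   0    0  -25    4 ]
R4 <- R4 - (-5)*R3:  [  0   0   0  -1 ]
Upper-triangular form:
[ 5  -4  -4  -1 ]
[ 0   5  24   0 ]
[ 0   0   5  -1 ]
[ 0   0   0  -1 ]
det(A) = (-1)^1 * (5) * (5) * (5) * (-1) = 125  (1 row swap -> sign -1)

det(A) = 125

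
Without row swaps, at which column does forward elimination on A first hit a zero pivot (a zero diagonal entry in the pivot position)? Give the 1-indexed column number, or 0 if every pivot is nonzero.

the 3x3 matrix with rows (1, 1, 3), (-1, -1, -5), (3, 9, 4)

Naive forward elimination:
R2 <- R2 - (-1)*R1:  [  0   0  -2 ]
R3 <- R3 - (3)*R1:  [  0   6  -5 ]
Matrix at this point:
[ 1  1   3 ]
[ 0  0  -2 ]
[ 0  6  -5 ]
Pivot entry (2,2) is zero but row 3 has 6 in column 2 -> naive elimination stops; a row interchange (e.g. R2 <-> R3) would be required here.

first zero-pivot column = 2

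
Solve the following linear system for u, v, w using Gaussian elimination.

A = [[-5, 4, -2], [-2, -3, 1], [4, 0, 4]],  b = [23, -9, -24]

Forward elimination on [A|b]:
R2 <- R2 - (2/5)*R1:  [     0  -23/5    9/5  -91/5 ]
R3 <- R3 - (-4/5)*R1:  [     0   16/5   12/5  -28/5 ]
R3 <- R3 - (-16/23)*R2:  [       0        0    84/23  -420/23 ]
Row echelon form:
[ -5      4     -2  |       23 ]
[  0  -23/5    9/5  |    -91/5 ]
[  0      0  84/23  |  -420/23 ]
Back-substitution:
w = (-420/23) / (84/23) = -5
v = (-91/5 - (9/5)*(-5)) / (-23/5) = 2
u = (23 - (4)*(2) - (-2)*(-5)) / -5 = -1

(-1, 2, -5)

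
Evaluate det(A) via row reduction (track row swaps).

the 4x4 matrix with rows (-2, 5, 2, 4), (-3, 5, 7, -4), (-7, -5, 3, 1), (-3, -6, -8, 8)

det(A) = 1351

Forward elimination:
R2 <- R2 - (3/2)*R1:  [    0  -5/2     4   -10 ]
R3 <- R3 - (7/2)*R1:  [     0  -45/2     -4    -13 ]
R4 <- R4 - (3/2)*R1:  [     0  -27/2    -11      2 ]
R3 <- R3 - (9)*R2:  [   0    0  -40   77 ]
R4 <- R4 - (27/5)*R2:  [      0       0  -163/5      56 ]
R4 <- R4 - (163/200)*R3:  [         0          0          0  -1351/200 ]
Upper-triangular form:
[ -2     5    2          4 ]
[  0  -5/2    4        -10 ]
[  0     0  -40         77 ]
[  0     0    0  -1351/200 ]
det(A) = (-1)^0 * (-2) * (-5/2) * (-40) * (-1351/200) = 1351  (0 row swaps -> sign +1)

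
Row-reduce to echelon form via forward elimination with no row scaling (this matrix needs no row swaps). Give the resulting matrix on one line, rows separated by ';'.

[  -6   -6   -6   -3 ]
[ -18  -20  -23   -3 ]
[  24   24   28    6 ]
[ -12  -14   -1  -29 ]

Forward elimination:
R2 <- R2 - (3)*R1:  [  0  -2  -5   6 ]
R3 <- R3 - (-4)*R1:  [  0   0   4  -6 ]
R4 <- R4 - (2)*R1:  [   0   -2   11  -23 ]
R4 <- R4 - (1)*R2:  [   0    0   16  -29 ]
R4 <- R4 - (4)*R3:  [  0   0   0  -5 ]
Row echelon form:
[ -6  -6  -6  -3 ]
[  0  -2  -5   6 ]
[  0   0   4  -6 ]
[  0   0   0  -5 ]

REF = [-6 -6 -6 -3; 0 -2 -5 6; 0 0 4 -6; 0 0 0 -5]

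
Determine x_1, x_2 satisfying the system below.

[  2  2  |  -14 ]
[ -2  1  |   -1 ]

(-2, -5)

Forward elimination on [A|b]:
R2 <- R2 - (-1)*R1:  [   0    3  -15 ]
Row echelon form:
[ 2  2  |  -14 ]
[ 0  3  |  -15 ]
Back-substitution:
x_2 = (-15) / 3 = -5
x_1 = (-14 - (2)*(-5)) / 2 = -2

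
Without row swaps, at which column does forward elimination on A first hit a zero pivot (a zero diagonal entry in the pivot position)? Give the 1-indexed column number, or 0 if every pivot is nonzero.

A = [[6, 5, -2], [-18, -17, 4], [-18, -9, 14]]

Naive forward elimination:
R2 <- R2 - (-3)*R1:  [  0  -2  -2 ]
R3 <- R3 - (-3)*R1:  [ 0  6  8 ]
R3 <- R3 - (-3)*R2:  [ 0  0  2 ]
All pivots nonzero; naive elimination completes without hitting a zero pivot.

first zero-pivot column = 0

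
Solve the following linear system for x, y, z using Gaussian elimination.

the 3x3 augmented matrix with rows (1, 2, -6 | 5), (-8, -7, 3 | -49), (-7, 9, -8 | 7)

Forward elimination on [A|b]:
R2 <- R2 - (-8)*R1:  [   0    9  -45   -9 ]
R3 <- R3 - (-7)*R1:  [   0   23  -50   42 ]
R3 <- R3 - (23/9)*R2:  [  0   0  65  65 ]
Row echelon form:
[ 1  2   -6  |   5 ]
[ 0  9  -45  |  -9 ]
[ 0  0   65  |  65 ]
Back-substitution:
z = (65) / 65 = 1
y = (-9 - (-45)*(1)) / 9 = 4
x = (5 - (2)*(4) - (-6)*(1)) / 1 = 3

(3, 4, 1)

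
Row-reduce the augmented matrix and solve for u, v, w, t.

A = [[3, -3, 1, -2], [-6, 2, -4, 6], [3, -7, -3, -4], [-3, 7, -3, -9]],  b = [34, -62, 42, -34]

Forward elimination on [A|b]:
R2 <- R2 - (-2)*R1:  [  0  -4  -2   2   6 ]
R3 <- R3 - (1)*R1:  [  0  -4  -4  -2   8 ]
R4 <- R4 - (-1)*R1:  [   0    4   -2  -11    0 ]
R3 <- R3 - (1)*R2:  [  0   0  -2  -4   2 ]
R4 <- R4 - (-1)*R2:  [  0   0  -4  -9   6 ]
R4 <- R4 - (2)*R3:  [  0   0   0  -1   2 ]
Row echelon form:
[ 3  -3   1  -2  |  34 ]
[ 0  -4  -2   2  |   6 ]
[ 0   0  -2  -4  |   2 ]
[ 0   0   0  -1  |   2 ]
Back-substitution:
t = (2) / -1 = -2
w = (2 - (-4)*(-2)) / -2 = 3
v = (6 - (-2)*(3) - (2)*(-2)) / -4 = -4
u = (34 - (-3)*(-4) - (1)*(3) - (-2)*(-2)) / 3 = 5

(5, -4, 3, -2)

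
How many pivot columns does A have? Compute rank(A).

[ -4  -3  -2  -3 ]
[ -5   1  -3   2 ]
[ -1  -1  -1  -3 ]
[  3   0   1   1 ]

rank(A) = 4

Row reduction:
R2 <- R2 - (5/4)*R1:  [    0  19/4  -1/2  23/4 ]
R3 <- R3 - (1/4)*R1:  [    0  -1/4  -1/2  -9/4 ]
R4 <- R4 - (-3/4)*R1:  [    0  -9/4  -1/2  -5/4 ]
R3 <- R3 - (-1/19)*R2:  [      0       0  -10/19  -37/19 ]
R4 <- R4 - (-9/19)*R2:  [      0       0  -14/19   28/19 ]
R4 <- R4 - (7/5)*R3:  [    0     0     0  21/5 ]
Row echelon form:
[ -4    -3      -2      -3 ]
[  0  19/4    -1/2    23/4 ]
[  0     0  -10/19  -37/19 ]
[  0     0       0    21/5 ]
Nonzero rows / pivot columns: 4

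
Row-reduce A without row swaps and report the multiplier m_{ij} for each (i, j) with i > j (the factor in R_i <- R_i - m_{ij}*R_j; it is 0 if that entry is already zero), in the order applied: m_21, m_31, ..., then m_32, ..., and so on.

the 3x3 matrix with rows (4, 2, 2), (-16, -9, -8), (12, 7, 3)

Forward elimination:
R2 <- R2 - (-4)*R1:  [  0  -1   0 ]
R3 <- R3 - (3)*R1:  [  0   1  -3 ]
R3 <- R3 - (-1)*R2:  [  0   0  -3 ]
Multipliers (in order of application): m_{21} = -4, m_{31} = 3, m_{32} = -1

multipliers: -4, 3, -1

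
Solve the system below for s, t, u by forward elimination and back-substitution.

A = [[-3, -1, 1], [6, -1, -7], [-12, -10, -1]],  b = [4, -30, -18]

Forward elimination on [A|b]:
R2 <- R2 - (-2)*R1:  [   0   -3   -5  -22 ]
R3 <- R3 - (4)*R1:  [   0   -6   -5  -34 ]
R3 <- R3 - (2)*R2:  [  0   0   5  10 ]
Row echelon form:
[ -3  -1   1  |    4 ]
[  0  -3  -5  |  -22 ]
[  0   0   5  |   10 ]
Back-substitution:
u = (10) / 5 = 2
t = (-22 - (-5)*(2)) / -3 = 4
s = (4 - (-1)*(4) - (1)*(2)) / -3 = -2

(-2, 4, 2)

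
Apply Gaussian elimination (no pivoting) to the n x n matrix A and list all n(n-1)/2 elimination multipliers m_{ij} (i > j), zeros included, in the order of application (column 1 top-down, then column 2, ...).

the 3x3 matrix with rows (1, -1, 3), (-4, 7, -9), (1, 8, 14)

multipliers: -4, 1, 3

Forward elimination:
R2 <- R2 - (-4)*R1:  [ 0  3  3 ]
R3 <- R3 - (1)*R1:  [  0   9  11 ]
R3 <- R3 - (3)*R2:  [ 0  0  2 ]
Multipliers (in order of application): m_{21} = -4, m_{31} = 1, m_{32} = 3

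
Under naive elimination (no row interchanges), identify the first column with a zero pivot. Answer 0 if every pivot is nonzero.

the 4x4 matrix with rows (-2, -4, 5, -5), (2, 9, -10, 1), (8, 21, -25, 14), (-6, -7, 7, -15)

first zero-pivot column = 3

Naive forward elimination:
R2 <- R2 - (-1)*R1:  [  0   5  -5  -4 ]
R3 <- R3 - (-4)*R1:  [  0   5  -5  -6 ]
R4 <- R4 - (3)*R1:  [  0   5  -8   0 ]
R3 <- R3 - (1)*R2:  [  0   0   0  -2 ]
R4 <- R4 - (1)*R2:  [  0   0  -3   4 ]
Matrix at this point:
[ -2  -4   5  -5 ]
[  0   5  -5  -4 ]
[  0   0   0  -2 ]
[  0   0  -3   4 ]
Pivot entry (3,3) is zero but row 4 has -3 in column 3 -> naive elimination stops; a row interchange (e.g. R3 <-> R4) would be required here.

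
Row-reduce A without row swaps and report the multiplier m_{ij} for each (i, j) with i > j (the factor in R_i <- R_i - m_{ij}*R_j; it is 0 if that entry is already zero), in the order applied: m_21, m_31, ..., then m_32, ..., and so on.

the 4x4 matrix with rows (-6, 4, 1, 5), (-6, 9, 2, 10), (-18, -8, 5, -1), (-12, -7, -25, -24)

Forward elimination:
R2 <- R2 - (1)*R1:  [ 0  5  1  5 ]
R3 <- R3 - (3)*R1:  [   0  -20    2  -16 ]
R4 <- R4 - (2)*R1:  [   0  -15  -27  -34 ]
R3 <- R3 - (-4)*R2:  [ 0  0  6  4 ]
R4 <- R4 - (-3)*R2:  [   0    0  -24  -19 ]
R4 <- R4 - (-4)*R3:  [  0   0   0  -3 ]
Multipliers (in order of application): m_{21} = 1, m_{31} = 3, m_{41} = 2, m_{32} = -4, m_{42} = -3, m_{43} = -4

multipliers: 1, 3, 2, -4, -3, -4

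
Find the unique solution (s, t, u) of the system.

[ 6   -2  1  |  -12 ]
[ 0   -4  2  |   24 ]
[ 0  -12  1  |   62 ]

(-4, -5, 2)

Forward elimination on [A|b]:
R3 <- R3 - (3)*R2:  [   0    0   -5  -10 ]
Row echelon form:
[ 6  -2   1  |  -12 ]
[ 0  -4   2  |   24 ]
[ 0   0  -5  |  -10 ]
Back-substitution:
u = (-10) / -5 = 2
t = (24 - (2)*(2)) / -4 = -5
s = (-12 - (-2)*(-5) - (1)*(2)) / 6 = -4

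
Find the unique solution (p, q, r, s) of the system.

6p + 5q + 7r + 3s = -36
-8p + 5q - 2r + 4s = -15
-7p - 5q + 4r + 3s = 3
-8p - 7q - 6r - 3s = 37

Forward elimination on [A|b]:
R2 <- R2 - (-4/3)*R1:  [    0  35/3  22/3     8   -63 ]
R3 <- R3 - (-7/6)*R1:  [    0   5/6  73/6  13/2   -39 ]
R4 <- R4 - (-4/3)*R1:  [    0  -1/3  10/3     1   -11 ]
R3 <- R3 - (1/14)*R2:  [      0       0  163/14   83/14   -69/2 ]
R4 <- R4 - (-1/35)*R2:  [      0       0  124/35   43/35   -64/5 ]
R4 <- R4 - (248/815)*R3:  [         0          0          0   -469/815  -1876/815 ]
Row echelon form:
[ 6     5       7         3  |        -36 ]
[ 0  35/3    22/3         8  |        -63 ]
[ 0     0  163/14     83/14  |      -69/2 ]
[ 0     0       0  -469/815  |  -1876/815 ]
Back-substitution:
s = (-1876/815) / (-469/815) = 4
r = (-69/2 - (83/14)*(4)) / (163/14) = -5
q = (-63 - (22/3)*(-5) - (8)*(4)) / (35/3) = -5
p = (-36 - (5)*(-5) - (7)*(-5) - (3)*(4)) / 6 = 2

(2, -5, -5, 4)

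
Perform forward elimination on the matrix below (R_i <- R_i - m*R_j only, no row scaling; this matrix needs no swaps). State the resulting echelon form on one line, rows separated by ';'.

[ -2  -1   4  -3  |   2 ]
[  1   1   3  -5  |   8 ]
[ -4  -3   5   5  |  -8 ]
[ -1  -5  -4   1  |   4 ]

Forward elimination:
R2 <- R2 - (-1/2)*R1:  [     0    1/2      5  -13/2      9 ]
R3 <- R3 - (2)*R1:  [   0   -1   -3   11  -12 ]
R4 <- R4 - (1/2)*R1:  [    0  -9/2    -6   5/2     3 ]
R3 <- R3 - (-2)*R2:  [  0   0   7  -2   6 ]
R4 <- R4 - (-9)*R2:  [   0    0   39  -56   84 ]
R4 <- R4 - (39/7)*R3:  [      0       0       0  -314/7   354/7 ]
Row echelon form:
[ -2   -1  4      -3  |      2 ]
[  0  1/2  5   -13/2  |      9 ]
[  0    0  7      -2  |      6 ]
[  0    0  0  -314/7  |  354/7 ]

REF = [-2 -1 4 -3 2; 0 1/2 5 -13/2 9; 0 0 7 -2 6; 0 0 0 -314/7 354/7]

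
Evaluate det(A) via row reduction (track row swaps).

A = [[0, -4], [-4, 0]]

det(A) = -16

Forward elimination:
R1 <-> R2   (pivot in column 1 was zero)
[ -4   0 ]
[  0  -4 ]
Upper-triangular form:
[ -4   0 ]
[  0  -4 ]
det(A) = (-1)^1 * (-4) * (-4) = -16  (1 row swap -> sign -1)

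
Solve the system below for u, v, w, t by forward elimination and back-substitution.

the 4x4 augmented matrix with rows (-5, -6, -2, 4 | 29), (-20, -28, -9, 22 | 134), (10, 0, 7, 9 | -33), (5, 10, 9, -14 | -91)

(-5, 4, -4, 5)

Forward elimination on [A|b]:
R2 <- R2 - (4)*R1:  [  0  -4  -1   6  18 ]
R3 <- R3 - (-2)*R1:  [   0  -12    3   17   25 ]
R4 <- R4 - (-1)*R1:  [   0    4    7  -10  -62 ]
R3 <- R3 - (3)*R2:  [   0    0    6   -1  -29 ]
R4 <- R4 - (-1)*R2:  [   0    0    6   -4  -44 ]
R4 <- R4 - (1)*R3:  [   0    0    0   -3  -15 ]
Row echelon form:
[ -5  -6  -2   4  |   29 ]
[  0  -4  -1   6  |   18 ]
[  0   0   6  -1  |  -29 ]
[  0   0   0  -3  |  -15 ]
Back-substitution:
t = (-15) / -3 = 5
w = (-29 - (-1)*(5)) / 6 = -4
v = (18 - (-1)*(-4) - (6)*(5)) / -4 = 4
u = (29 - (-6)*(4) - (-2)*(-4) - (4)*(5)) / -5 = -5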